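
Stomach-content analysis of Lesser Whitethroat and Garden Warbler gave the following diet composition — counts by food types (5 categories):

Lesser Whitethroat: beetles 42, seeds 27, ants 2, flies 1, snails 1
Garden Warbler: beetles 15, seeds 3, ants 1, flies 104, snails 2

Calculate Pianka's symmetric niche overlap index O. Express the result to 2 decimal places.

0.16

Proportions for Lesser Whitethroat (n=73): 42/73=0.5753, 27/73=0.3699, 2/73=0.0274, 1/73=0.0137, 1/73=0.0137
Proportions for Garden Warbler (n=125): 15/125=0.1200, 3/125=0.0240, 1/125=0.0080, 104/125=0.8320, 2/125=0.0160
Σ p₁ᵢp₂ᵢ = 0.069036 + 0.008878 + 0.000219 + 0.011398 + 0.000219 = 0.089750
Σp_1ᵢ² = 0.5753² + 0.3699² + 0.0274² + 0.0137² + 0.0137² = 0.330970 + 0.136826 + 0.000751 + 0.000188 + 0.000188 = 0.468923
Σp_2ᵢ² = 0.1200² + 0.0240² + 0.0080² + 0.8320² + 0.0160² = 0.014400 + 0.000576 + 0.000064 + 0.692224 + 0.000256 = 0.707520
O = 0.089750 / √(0.468923 × 0.707520) = 0.089750 / 0.5759969 = 0.1558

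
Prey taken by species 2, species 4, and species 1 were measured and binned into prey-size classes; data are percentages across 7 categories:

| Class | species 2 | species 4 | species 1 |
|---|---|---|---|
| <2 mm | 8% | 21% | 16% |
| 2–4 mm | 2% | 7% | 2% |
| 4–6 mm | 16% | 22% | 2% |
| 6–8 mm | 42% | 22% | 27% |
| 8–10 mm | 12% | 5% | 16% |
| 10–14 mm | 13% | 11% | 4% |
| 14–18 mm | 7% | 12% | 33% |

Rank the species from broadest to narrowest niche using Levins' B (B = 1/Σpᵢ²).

Convert percentages to proportions (divide by 100).
Σp_2ᵢ² = 0.08² + 0.02² + 0.16² + 0.42² + 0.12² + 0.13² + 0.07² = 0.0064 + 0.0004 + 0.0256 + 0.1764 + 0.0144 + 0.0169 + 0.0049 = 0.2450
B_2 = 1 / 0.2450 = 4.0816
Σp_4ᵢ² = 0.21² + 0.07² + 0.22² + 0.22² + 0.05² + 0.11² + 0.12² = 0.0441 + 0.0049 + 0.0484 + 0.0484 + 0.0025 + 0.0121 + 0.0144 = 0.1748
B_4 = 1 / 0.1748 = 5.7208
Σp_1ᵢ² = 0.16² + 0.02² + 0.02² + 0.27² + 0.16² + 0.04² + 0.33² = 0.0256 + 0.0004 + 0.0004 + 0.0729 + 0.0256 + 0.0016 + 0.1089 = 0.2354
B_1 = 1 / 0.2354 = 4.2481
Ranking by B (broadest → narrowest): species 4 (5.72) > species 1 (4.25) > species 2 (4.08)

species 4 > species 1 > species 2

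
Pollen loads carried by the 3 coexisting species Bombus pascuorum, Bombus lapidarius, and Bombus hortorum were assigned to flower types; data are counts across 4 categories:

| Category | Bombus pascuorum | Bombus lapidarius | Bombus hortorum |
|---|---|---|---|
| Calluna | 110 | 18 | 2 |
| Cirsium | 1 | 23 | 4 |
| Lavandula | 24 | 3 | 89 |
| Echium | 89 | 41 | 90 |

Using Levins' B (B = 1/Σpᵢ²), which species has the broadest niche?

Bombus lapidarius

Proportions for Bombus pascuorum (n=224): 110/224=0.4911, 1/224=0.0045, 24/224=0.1071, 89/224=0.3973
Proportions for Bombus lapidarius (n=85): 18/85=0.2118, 23/85=0.2706, 3/85=0.0353, 41/85=0.4824
Proportions for Bombus hortorum (n=185): 2/185=0.0108, 4/185=0.0216, 89/185=0.4811, 90/185=0.4865
Σp_pascᵢ² = 0.4911² + 0.0045² + 0.1071² + 0.3973² = 0.241179 + 0.000020 + 0.011470 + 0.157847 = 0.410516
B_pasc = 1 / 0.410516 = 2.4360
Σp_lapiᵢ² = 0.2118² + 0.2706² + 0.0353² + 0.4824² = 0.044859 + 0.073224 + 0.001246 + 0.232710 = 0.352039
B_lapi = 1 / 0.352039 = 2.8406
Σp_hortᵢ² = 0.0108² + 0.0216² + 0.4811² + 0.4865² = 0.000117 + 0.000467 + 0.231457 + 0.236682 = 0.468723
B_hort = 1 / 0.468723 = 2.1335
Highest B → broadest niche (most generalist): Bombus lapidarius (B = 2.84).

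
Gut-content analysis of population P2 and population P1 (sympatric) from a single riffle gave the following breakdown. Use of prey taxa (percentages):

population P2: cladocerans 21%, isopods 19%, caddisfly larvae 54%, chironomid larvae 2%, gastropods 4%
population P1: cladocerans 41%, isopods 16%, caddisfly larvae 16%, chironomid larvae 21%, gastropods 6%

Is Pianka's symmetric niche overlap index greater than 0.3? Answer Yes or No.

Yes

Convert percentages to proportions (divide by 100).
Σ p₁ᵢp₂ᵢ = 0.0861 + 0.0304 + 0.0864 + 0.0042 + 0.0024 = 0.2095
Σp_1ᵢ² = 0.21² + 0.19² + 0.54² + 0.02² + 0.04² = 0.0441 + 0.0361 + 0.2916 + 0.0004 + 0.0016 = 0.3738
Σp_2ᵢ² = 0.41² + 0.16² + 0.16² + 0.21² + 0.06² = 0.1681 + 0.0256 + 0.0256 + 0.0441 + 0.0036 = 0.2670
O = 0.2095 / √(0.3738 × 0.2670) = 0.2095 / 0.31592 = 0.6631
O = 0.6631 > 0.3 → Yes.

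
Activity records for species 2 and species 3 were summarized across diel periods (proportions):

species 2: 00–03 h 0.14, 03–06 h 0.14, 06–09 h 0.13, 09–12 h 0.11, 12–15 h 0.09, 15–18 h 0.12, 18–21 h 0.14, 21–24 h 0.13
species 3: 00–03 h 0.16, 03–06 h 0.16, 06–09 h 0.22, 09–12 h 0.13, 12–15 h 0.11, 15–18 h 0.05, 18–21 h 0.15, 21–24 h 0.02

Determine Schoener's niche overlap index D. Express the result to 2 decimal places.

0.82

Σ|p₁ᵢ − p₂ᵢ| = 0.02 + 0.02 + 0.09 + 0.02 + 0.02 + 0.07 + 0.01 + 0.11 = 0.36
D = 1 − ½ × 0.36 = 1 − 0.180 = 0.8200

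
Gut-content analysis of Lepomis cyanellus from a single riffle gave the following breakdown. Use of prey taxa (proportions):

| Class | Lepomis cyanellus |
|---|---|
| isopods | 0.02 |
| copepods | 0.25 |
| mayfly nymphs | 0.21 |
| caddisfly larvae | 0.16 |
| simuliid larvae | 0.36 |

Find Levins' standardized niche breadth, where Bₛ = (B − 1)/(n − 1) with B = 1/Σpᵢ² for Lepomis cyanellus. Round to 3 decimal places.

0.703

Σpᵢ² = 0.02² + 0.25² + 0.21² + 0.16² + 0.36² = 0.0004 + 0.0625 + 0.0441 + 0.0256 + 0.1296 = 0.2622
B = 1 / 0.2622 = 3.81388
Bₛ = (B − 1)/(n − 1) = (3.81388 − 1)/(5 − 1) = 2.81388/4 = 0.70347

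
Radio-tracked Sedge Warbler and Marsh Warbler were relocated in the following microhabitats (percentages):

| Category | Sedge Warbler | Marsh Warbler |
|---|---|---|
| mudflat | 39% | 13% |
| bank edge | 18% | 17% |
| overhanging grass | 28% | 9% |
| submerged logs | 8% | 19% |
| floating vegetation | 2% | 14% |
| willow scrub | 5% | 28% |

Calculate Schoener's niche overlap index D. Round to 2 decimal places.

Convert percentages to proportions (divide by 100).
Σ|p₁ᵢ − p₂ᵢ| = 0.26 + 0.01 + 0.19 + 0.11 + 0.12 + 0.23 = 0.92
D = 1 − ½ × 0.92 = 1 − 0.460 = 0.5400

0.54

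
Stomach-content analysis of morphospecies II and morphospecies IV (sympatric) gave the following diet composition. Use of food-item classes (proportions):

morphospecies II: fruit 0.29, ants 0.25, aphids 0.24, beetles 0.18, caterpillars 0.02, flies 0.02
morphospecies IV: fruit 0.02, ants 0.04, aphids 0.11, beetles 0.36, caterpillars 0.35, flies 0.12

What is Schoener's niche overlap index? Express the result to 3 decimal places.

Σ|p₁ᵢ − p₂ᵢ| = 0.27 + 0.21 + 0.13 + 0.18 + 0.33 + 0.10 = 1.22
D = 1 − ½ × 1.22 = 1 − 0.610 = 0.39000

0.390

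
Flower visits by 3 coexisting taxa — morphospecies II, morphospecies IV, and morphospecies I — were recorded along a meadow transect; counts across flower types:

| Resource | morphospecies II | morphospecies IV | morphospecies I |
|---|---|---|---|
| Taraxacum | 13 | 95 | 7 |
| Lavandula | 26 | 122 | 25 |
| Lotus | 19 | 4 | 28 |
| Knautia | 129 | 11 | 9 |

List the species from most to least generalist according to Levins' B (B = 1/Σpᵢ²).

morphospecies I > morphospecies IV > morphospecies II

Proportions for morphospecies II (n=187): 13/187=0.0695, 26/187=0.1390, 19/187=0.1016, 129/187=0.6898
Proportions for morphospecies IV (n=232): 95/232=0.4095, 122/232=0.5259, 4/232=0.0172, 11/232=0.0474
Proportions for morphospecies I (n=69): 7/69=0.1014, 25/69=0.3623, 28/69=0.4058, 9/69=0.1304
Σp_IIᵢ² = 0.0695² + 0.1390² + 0.1016² + 0.6898² = 0.004830 + 0.019321 + 0.010323 + 0.475824 = 0.510298
B_II = 1 / 0.510298 = 1.9596
Σp_IVᵢ² = 0.4095² + 0.5259² + 0.0172² + 0.0474² = 0.167690 + 0.276571 + 0.000296 + 0.002247 = 0.446804
B_IV = 1 / 0.446804 = 2.2381
Σp_Iᵢ² = 0.1014² + 0.3623² + 0.4058² + 0.1304² = 0.010282 + 0.131261 + 0.164674 + 0.017004 = 0.323221
B_I = 1 / 0.323221 = 3.0939
Ranking by B (broadest → narrowest): morphospecies I (3.09) > morphospecies IV (2.24) > morphospecies II (1.96)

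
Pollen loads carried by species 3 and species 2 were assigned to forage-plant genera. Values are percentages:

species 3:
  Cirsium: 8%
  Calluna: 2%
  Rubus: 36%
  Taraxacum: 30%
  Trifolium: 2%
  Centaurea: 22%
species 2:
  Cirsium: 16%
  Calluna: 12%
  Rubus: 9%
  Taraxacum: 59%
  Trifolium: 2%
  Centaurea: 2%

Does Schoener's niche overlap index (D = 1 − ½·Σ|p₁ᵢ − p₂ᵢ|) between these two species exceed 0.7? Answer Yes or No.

No

Convert percentages to proportions (divide by 100).
Σ|p₁ᵢ − p₂ᵢ| = 0.08 + 0.10 + 0.27 + 0.29 + 0.00 + 0.20 = 0.94
D = 1 − ½ × 0.94 = 1 − 0.470 = 0.5300
D = 0.5300 < 0.7 → No.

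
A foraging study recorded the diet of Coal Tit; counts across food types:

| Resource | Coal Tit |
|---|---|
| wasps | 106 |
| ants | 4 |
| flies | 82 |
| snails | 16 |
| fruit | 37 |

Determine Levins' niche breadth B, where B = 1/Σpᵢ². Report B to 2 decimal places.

3.06

Proportions for Coal Tit (n=245): 106/245=0.4327, 4/245=0.0163, 82/245=0.3347, 16/245=0.0653, 37/245=0.1510
Σpᵢ² = 0.4327² + 0.0163² + 0.3347² + 0.0653² + 0.1510² = 0.187229 + 0.000266 + 0.112024 + 0.004264 + 0.022801 = 0.326584
B = 1 / 0.326584 = 3.0620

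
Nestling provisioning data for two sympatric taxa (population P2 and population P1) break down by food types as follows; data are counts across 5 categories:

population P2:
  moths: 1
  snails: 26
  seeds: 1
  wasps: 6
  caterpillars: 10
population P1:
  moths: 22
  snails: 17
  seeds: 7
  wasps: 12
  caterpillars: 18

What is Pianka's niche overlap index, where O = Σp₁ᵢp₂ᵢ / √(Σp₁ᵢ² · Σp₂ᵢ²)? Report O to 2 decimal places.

0.71

Proportions for population P2 (n=44): 1/44=0.0227, 26/44=0.5909, 1/44=0.0227, 6/44=0.1364, 10/44=0.2273
Proportions for population P1 (n=76): 22/76=0.2895, 17/76=0.2237, 7/76=0.0921, 12/76=0.1579, 18/76=0.2368
Σ p₁ᵢp₂ᵢ = 0.006572 + 0.132184 + 0.002091 + 0.021538 + 0.053825 = 0.216210
Σp_1ᵢ² = 0.0227² + 0.5909² + 0.0227² + 0.1364² + 0.2273² = 0.000515 + 0.349163 + 0.000515 + 0.018605 + 0.051665 = 0.420463
Σp_2ᵢ² = 0.2895² + 0.2237² + 0.0921² + 0.1579² + 0.2368² = 0.083810 + 0.050042 + 0.008482 + 0.024932 + 0.056074 = 0.223340
O = 0.216210 / √(0.420463 × 0.223340) = 0.216210 / 0.3064412 = 0.7056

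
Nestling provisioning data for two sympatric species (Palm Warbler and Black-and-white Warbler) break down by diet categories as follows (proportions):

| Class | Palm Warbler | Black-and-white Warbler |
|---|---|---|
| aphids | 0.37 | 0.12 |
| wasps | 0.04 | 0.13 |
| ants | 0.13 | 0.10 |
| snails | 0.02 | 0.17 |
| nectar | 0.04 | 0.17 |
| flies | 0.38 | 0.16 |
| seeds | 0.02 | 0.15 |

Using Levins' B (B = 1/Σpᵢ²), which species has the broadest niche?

Black-and-white Warbler

Σp_Palmᵢ² = 0.37² + 0.04² + 0.13² + 0.02² + 0.04² + 0.38² + 0.02² = 0.1369 + 0.0016 + 0.0169 + 0.0004 + 0.0016 + 0.1444 + 0.0004 = 0.3022
B_Palm = 1 / 0.3022 = 3.3091
Σp_Blacᵢ² = 0.12² + 0.13² + 0.10² + 0.17² + 0.17² + 0.16² + 0.15² = 0.0144 + 0.0169 + 0.0100 + 0.0289 + 0.0289 + 0.0256 + 0.0225 = 0.1472
B_Blac = 1 / 0.1472 = 6.7935
Highest B → broadest niche (most generalist): Black-and-white Warbler (B = 6.79).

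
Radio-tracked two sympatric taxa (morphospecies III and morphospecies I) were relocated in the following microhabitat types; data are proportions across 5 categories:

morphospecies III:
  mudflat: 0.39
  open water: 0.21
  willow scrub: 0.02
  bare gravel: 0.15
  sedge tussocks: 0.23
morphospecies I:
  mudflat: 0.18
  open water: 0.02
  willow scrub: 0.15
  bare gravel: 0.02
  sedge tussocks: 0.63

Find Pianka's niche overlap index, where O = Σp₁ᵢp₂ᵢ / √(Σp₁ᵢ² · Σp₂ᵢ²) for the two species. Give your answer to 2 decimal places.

Σ p₁ᵢp₂ᵢ = 0.0702 + 0.0042 + 0.0030 + 0.0030 + 0.1449 = 0.2253
Σp_1ᵢ² = 0.39² + 0.21² + 0.02² + 0.15² + 0.23² = 0.1521 + 0.0441 + 0.0004 + 0.0225 + 0.0529 = 0.2720
Σp_2ᵢ² = 0.18² + 0.02² + 0.15² + 0.02² + 0.63² = 0.0324 + 0.0004 + 0.0225 + 0.0004 + 0.3969 = 0.4526
O = 0.2253 / √(0.2720 × 0.4526) = 0.2253 / 0.35087 = 0.6421

0.64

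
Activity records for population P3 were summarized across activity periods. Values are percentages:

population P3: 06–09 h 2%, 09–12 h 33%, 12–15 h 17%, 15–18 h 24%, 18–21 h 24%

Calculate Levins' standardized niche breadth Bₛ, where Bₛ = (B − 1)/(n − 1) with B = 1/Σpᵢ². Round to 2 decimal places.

Convert percentages to proportions (divide by 100).
Σpᵢ² = 0.02² + 0.33² + 0.17² + 0.24² + 0.24² = 0.0004 + 0.1089 + 0.0289 + 0.0576 + 0.0576 = 0.2534
B = 1 / 0.2534 = 3.9463
Bₛ = (B − 1)/(n − 1) = (3.9463 − 1)/(5 − 1) = 2.9463/4 = 0.7366

0.74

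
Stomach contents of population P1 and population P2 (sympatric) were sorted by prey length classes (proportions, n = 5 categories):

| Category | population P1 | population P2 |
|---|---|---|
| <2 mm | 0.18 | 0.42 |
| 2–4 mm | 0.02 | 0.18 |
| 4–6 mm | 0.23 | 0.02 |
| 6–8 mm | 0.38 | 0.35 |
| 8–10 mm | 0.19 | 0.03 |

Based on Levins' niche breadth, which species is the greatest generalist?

population P1

Σp_P1ᵢ² = 0.18² + 0.02² + 0.23² + 0.38² + 0.19² = 0.0324 + 0.0004 + 0.0529 + 0.1444 + 0.0361 = 0.2662
B_P1 = 1 / 0.2662 = 3.7566
Σp_P2ᵢ² = 0.42² + 0.18² + 0.02² + 0.35² + 0.03² = 0.1764 + 0.0324 + 0.0004 + 0.1225 + 0.0009 = 0.3326
B_P2 = 1 / 0.3326 = 3.0066
Highest B → broadest niche (most generalist): population P1 (B = 3.76).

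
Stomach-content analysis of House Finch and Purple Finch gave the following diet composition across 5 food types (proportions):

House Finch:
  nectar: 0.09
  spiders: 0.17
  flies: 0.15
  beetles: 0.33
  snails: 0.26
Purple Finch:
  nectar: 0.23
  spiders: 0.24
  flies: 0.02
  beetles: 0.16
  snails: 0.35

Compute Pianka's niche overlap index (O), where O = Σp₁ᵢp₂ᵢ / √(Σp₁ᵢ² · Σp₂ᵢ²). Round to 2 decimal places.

Σ p₁ᵢp₂ᵢ = 0.0207 + 0.0408 + 0.0030 + 0.0528 + 0.0910 = 0.2083
Σp_1ᵢ² = 0.09² + 0.17² + 0.15² + 0.33² + 0.26² = 0.0081 + 0.0289 + 0.0225 + 0.1089 + 0.0676 = 0.2360
Σp_2ᵢ² = 0.23² + 0.24² + 0.02² + 0.16² + 0.35² = 0.0529 + 0.0576 + 0.0004 + 0.0256 + 0.1225 = 0.2590
O = 0.2083 / √(0.2360 × 0.2590) = 0.2083 / 0.24723 = 0.8425

0.84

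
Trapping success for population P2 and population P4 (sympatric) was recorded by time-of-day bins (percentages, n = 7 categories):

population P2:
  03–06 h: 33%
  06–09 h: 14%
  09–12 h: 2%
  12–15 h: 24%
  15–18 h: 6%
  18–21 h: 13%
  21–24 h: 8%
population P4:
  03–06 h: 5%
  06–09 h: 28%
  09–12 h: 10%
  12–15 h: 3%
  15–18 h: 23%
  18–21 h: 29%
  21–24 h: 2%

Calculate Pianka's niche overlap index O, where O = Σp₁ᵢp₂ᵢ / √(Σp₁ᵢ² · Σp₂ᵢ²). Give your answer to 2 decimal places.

Convert percentages to proportions (divide by 100).
Σ p₁ᵢp₂ᵢ = 0.0165 + 0.0392 + 0.0020 + 0.0072 + 0.0138 + 0.0377 + 0.0016 = 0.1180
Σp_1ᵢ² = 0.33² + 0.14² + 0.02² + 0.24² + 0.06² + 0.13² + 0.08² = 0.1089 + 0.0196 + 0.0004 + 0.0576 + 0.0036 + 0.0169 + 0.0064 = 0.2134
Σp_2ᵢ² = 0.05² + 0.28² + 0.10² + 0.03² + 0.23² + 0.29² + 0.02² = 0.0025 + 0.0784 + 0.0100 + 0.0009 + 0.0529 + 0.0841 + 0.0004 = 0.2292
O = 0.1180 / √(0.2134 × 0.2292) = 0.1180 / 0.22116 = 0.5336

0.53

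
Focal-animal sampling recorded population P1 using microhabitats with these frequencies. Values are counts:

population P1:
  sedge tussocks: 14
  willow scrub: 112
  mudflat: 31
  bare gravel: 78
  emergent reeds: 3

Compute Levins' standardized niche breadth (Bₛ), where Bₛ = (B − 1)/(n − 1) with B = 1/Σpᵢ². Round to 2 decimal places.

0.47

Proportions for population P1 (n=238): 14/238=0.0588, 112/238=0.4706, 31/238=0.1303, 78/238=0.3277, 3/238=0.0126
Σpᵢ² = 0.0588² + 0.4706² + 0.1303² + 0.3277² + 0.0126² = 0.003457 + 0.221464 + 0.016978 + 0.107387 + 0.000159 = 0.349445
B = 1 / 0.349445 = 2.8617
Bₛ = (B − 1)/(n − 1) = (2.8617 − 1)/(5 − 1) = 1.8617/4 = 0.4654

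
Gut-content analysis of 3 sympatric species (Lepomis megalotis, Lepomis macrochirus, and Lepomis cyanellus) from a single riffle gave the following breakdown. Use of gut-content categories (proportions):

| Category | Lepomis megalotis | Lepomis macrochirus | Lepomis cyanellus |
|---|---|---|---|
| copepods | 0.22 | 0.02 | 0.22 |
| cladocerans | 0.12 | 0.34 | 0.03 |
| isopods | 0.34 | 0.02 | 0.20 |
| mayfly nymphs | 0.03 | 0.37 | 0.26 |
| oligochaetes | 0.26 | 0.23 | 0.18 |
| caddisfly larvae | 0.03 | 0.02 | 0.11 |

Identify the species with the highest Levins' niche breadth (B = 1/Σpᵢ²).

Σp_megaᵢ² = 0.22² + 0.12² + 0.34² + 0.03² + 0.26² + 0.03² = 0.0484 + 0.0144 + 0.1156 + 0.0009 + 0.0676 + 0.0009 = 0.2478
B_mega = 1 / 0.2478 = 4.0355
Σp_macrᵢ² = 0.02² + 0.34² + 0.02² + 0.37² + 0.23² + 0.02² = 0.0004 + 0.1156 + 0.0004 + 0.1369 + 0.0529 + 0.0004 = 0.3066
B_macr = 1 / 0.3066 = 3.2616
Σp_cyanᵢ² = 0.22² + 0.03² + 0.20² + 0.26² + 0.18² + 0.11² = 0.0484 + 0.0009 + 0.0400 + 0.0676 + 0.0324 + 0.0121 = 0.2014
B_cyan = 1 / 0.2014 = 4.9652
Highest B → broadest niche (most generalist): Lepomis cyanellus (B = 4.97).

Lepomis cyanellus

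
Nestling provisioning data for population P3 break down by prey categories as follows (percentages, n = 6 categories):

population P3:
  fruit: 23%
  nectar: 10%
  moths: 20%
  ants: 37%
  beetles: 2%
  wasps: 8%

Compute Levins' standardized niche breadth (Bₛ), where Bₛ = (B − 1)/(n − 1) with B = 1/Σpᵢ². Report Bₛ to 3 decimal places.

Convert percentages to proportions (divide by 100).
Σpᵢ² = 0.23² + 0.10² + 0.20² + 0.37² + 0.02² + 0.08² = 0.0529 + 0.0100 + 0.0400 + 0.1369 + 0.0004 + 0.0064 = 0.2466
B = 1 / 0.2466 = 4.05515
Bₛ = (B − 1)/(n − 1) = (4.05515 − 1)/(6 − 1) = 3.05515/5 = 0.61103

0.611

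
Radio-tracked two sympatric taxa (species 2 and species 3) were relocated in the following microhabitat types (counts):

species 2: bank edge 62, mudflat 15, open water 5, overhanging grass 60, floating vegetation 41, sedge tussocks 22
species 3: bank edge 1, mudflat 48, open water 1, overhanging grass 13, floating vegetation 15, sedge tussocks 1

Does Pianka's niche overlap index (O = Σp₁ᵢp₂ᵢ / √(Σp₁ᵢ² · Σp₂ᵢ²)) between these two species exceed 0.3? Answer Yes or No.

Proportions for species 2 (n=205): 62/205=0.3024, 15/205=0.0732, 5/205=0.0244, 60/205=0.2927, 41/205=0.2000, 22/205=0.1073
Proportions for species 3 (n=79): 1/79=0.0127, 48/79=0.6076, 1/79=0.0127, 13/79=0.1646, 15/79=0.1899, 1/79=0.0127
Σ p₁ᵢp₂ᵢ = 0.003840 + 0.044476 + 0.000310 + 0.048178 + 0.037980 + 0.001363 = 0.136147
Σp_1ᵢ² = 0.3024² + 0.0732² + 0.0244² + 0.2927² + 0.2000² + 0.1073² = 0.091446 + 0.005358 + 0.000595 + 0.085673 + 0.040000 + 0.011513 = 0.234585
Σp_2ᵢ² = 0.0127² + 0.6076² + 0.0127² + 0.1646² + 0.1899² + 0.0127² = 0.000161 + 0.369178 + 0.000161 + 0.027093 + 0.036062 + 0.000161 = 0.432816
O = 0.136147 / √(0.234585 × 0.432816) = 0.136147 / 0.3186411 = 0.4273
O = 0.4273 > 0.3 → Yes.

Yes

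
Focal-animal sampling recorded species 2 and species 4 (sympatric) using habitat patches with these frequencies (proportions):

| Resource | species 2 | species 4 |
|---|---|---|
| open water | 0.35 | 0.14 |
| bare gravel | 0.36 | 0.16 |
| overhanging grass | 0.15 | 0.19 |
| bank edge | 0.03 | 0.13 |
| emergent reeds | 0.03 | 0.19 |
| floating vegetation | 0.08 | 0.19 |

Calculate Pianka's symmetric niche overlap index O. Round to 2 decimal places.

0.73

Σ p₁ᵢp₂ᵢ = 0.0490 + 0.0576 + 0.0285 + 0.0039 + 0.0057 + 0.0152 = 0.1599
Σp_1ᵢ² = 0.35² + 0.36² + 0.15² + 0.03² + 0.03² + 0.08² = 0.1225 + 0.1296 + 0.0225 + 0.0009 + 0.0009 + 0.0064 = 0.2828
Σp_2ᵢ² = 0.14² + 0.16² + 0.19² + 0.13² + 0.19² + 0.19² = 0.0196 + 0.0256 + 0.0361 + 0.0169 + 0.0361 + 0.0361 = 0.1704
O = 0.1599 / √(0.2828 × 0.1704) = 0.1599 / 0.21952 = 0.7284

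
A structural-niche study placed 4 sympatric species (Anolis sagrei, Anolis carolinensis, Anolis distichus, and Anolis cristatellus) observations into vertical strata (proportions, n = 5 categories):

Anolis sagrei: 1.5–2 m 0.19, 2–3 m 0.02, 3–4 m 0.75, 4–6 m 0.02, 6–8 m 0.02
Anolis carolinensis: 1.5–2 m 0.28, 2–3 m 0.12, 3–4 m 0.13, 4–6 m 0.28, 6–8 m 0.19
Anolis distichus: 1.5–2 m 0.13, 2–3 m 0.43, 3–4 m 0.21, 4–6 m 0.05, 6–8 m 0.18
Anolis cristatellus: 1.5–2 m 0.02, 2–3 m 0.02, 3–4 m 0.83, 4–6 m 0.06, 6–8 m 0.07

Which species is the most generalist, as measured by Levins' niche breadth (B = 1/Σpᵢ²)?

Σp_sagrᵢ² = 0.19² + 0.02² + 0.75² + 0.02² + 0.02² = 0.0361 + 0.0004 + 0.5625 + 0.0004 + 0.0004 = 0.5998
B_sagr = 1 / 0.5998 = 1.6672
Σp_caroᵢ² = 0.28² + 0.12² + 0.13² + 0.28² + 0.19² = 0.0784 + 0.0144 + 0.0169 + 0.0784 + 0.0361 = 0.2242
B_caro = 1 / 0.2242 = 4.4603
Σp_distᵢ² = 0.13² + 0.43² + 0.21² + 0.05² + 0.18² = 0.0169 + 0.1849 + 0.0441 + 0.0025 + 0.0324 = 0.2808
B_dist = 1 / 0.2808 = 3.5613
Σp_crisᵢ² = 0.02² + 0.02² + 0.83² + 0.06² + 0.07² = 0.0004 + 0.0004 + 0.6889 + 0.0036 + 0.0049 = 0.6982
B_cris = 1 / 0.6982 = 1.4323
Highest B → broadest niche (most generalist): Anolis carolinensis (B = 4.46).

Anolis carolinensis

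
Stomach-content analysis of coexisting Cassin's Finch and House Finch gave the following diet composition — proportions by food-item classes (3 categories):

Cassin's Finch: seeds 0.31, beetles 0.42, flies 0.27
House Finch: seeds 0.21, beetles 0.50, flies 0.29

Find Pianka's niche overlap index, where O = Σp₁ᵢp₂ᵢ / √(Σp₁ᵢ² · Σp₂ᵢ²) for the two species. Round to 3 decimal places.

0.978

Σ p₁ᵢp₂ᵢ = 0.0651 + 0.2100 + 0.0783 = 0.3534
Σp_1ᵢ² = 0.31² + 0.42² + 0.27² = 0.0961 + 0.1764 + 0.0729 = 0.3454
Σp_2ᵢ² = 0.21² + 0.50² + 0.29² = 0.0441 + 0.2500 + 0.0841 = 0.3782
O = 0.3534 / √(0.3454 × 0.3782) = 0.3534 / 0.361428 = 0.97779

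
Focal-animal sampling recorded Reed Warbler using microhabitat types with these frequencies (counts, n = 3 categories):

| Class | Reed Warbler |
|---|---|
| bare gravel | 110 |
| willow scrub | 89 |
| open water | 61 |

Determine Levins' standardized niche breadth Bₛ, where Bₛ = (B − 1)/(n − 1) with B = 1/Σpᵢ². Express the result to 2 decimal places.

0.92

Proportions for Reed Warbler (n=260): 110/260=0.4231, 89/260=0.3423, 61/260=0.2346
Σpᵢ² = 0.4231² + 0.3423² + 0.2346² = 0.179014 + 0.117169 + 0.055037 = 0.351220
B = 1 / 0.351220 = 2.8472
Bₛ = (B − 1)/(n − 1) = (2.8472 − 1)/(3 − 1) = 1.8472/2 = 0.9236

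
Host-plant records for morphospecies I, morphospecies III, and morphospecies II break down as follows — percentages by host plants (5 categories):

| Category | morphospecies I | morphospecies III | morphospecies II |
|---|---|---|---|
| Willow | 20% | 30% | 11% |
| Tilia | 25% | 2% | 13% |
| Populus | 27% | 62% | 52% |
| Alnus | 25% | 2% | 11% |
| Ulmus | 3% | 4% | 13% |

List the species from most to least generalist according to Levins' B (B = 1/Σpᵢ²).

Convert percentages to proportions (divide by 100).
Σp_Iᵢ² = 0.20² + 0.25² + 0.27² + 0.25² + 0.03² = 0.0400 + 0.0625 + 0.0729 + 0.0625 + 0.0009 = 0.2388
B_I = 1 / 0.2388 = 4.1876
Σp_IIIᵢ² = 0.30² + 0.02² + 0.62² + 0.02² + 0.04² = 0.0900 + 0.0004 + 0.3844 + 0.0004 + 0.0016 = 0.4768
B_III = 1 / 0.4768 = 2.0973
Σp_IIᵢ² = 0.11² + 0.13² + 0.52² + 0.11² + 0.13² = 0.0121 + 0.0169 + 0.2704 + 0.0121 + 0.0169 = 0.3284
B_II = 1 / 0.3284 = 3.0451
Ranking by B (broadest → narrowest): morphospecies I (4.19) > morphospecies II (3.05) > morphospecies III (2.10)

morphospecies I > morphospecies II > morphospecies III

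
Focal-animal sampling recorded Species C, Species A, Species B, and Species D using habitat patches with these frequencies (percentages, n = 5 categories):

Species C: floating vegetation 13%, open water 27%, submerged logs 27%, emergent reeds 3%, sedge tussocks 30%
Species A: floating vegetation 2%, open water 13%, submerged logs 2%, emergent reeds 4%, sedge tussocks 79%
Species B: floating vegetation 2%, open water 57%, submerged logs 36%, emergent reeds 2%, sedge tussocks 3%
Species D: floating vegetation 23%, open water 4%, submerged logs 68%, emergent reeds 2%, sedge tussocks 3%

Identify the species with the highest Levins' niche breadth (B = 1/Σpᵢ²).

Species C

Convert percentages to proportions (divide by 100).
Σp_Cᵢ² = 0.13² + 0.27² + 0.27² + 0.03² + 0.30² = 0.0169 + 0.0729 + 0.0729 + 0.0009 + 0.0900 = 0.2536
B_C = 1 / 0.2536 = 3.9432
Σp_Aᵢ² = 0.02² + 0.13² + 0.02² + 0.04² + 0.79² = 0.0004 + 0.0169 + 0.0004 + 0.0016 + 0.6241 = 0.6434
B_A = 1 / 0.6434 = 1.5542
Σp_Bᵢ² = 0.02² + 0.57² + 0.36² + 0.02² + 0.03² = 0.0004 + 0.3249 + 0.1296 + 0.0004 + 0.0009 = 0.4562
B_B = 1 / 0.4562 = 2.1920
Σp_Dᵢ² = 0.23² + 0.04² + 0.68² + 0.02² + 0.03² = 0.0529 + 0.0016 + 0.4624 + 0.0004 + 0.0009 = 0.5182
B_D = 1 / 0.5182 = 1.9298
Highest B → broadest niche (most generalist): Species C (B = 3.94).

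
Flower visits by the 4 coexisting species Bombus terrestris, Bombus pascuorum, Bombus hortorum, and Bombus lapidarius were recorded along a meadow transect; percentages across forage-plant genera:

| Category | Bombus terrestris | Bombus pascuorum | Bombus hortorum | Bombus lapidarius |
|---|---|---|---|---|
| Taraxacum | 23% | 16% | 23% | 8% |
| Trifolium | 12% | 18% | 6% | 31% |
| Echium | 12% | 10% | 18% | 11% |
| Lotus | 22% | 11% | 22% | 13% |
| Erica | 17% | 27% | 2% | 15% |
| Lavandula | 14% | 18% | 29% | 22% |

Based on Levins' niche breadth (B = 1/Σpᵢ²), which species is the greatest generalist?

Convert percentages to proportions (divide by 100).
Σp_terrᵢ² = 0.23² + 0.12² + 0.12² + 0.22² + 0.17² + 0.14² = 0.0529 + 0.0144 + 0.0144 + 0.0484 + 0.0289 + 0.0196 = 0.1786
B_terr = 1 / 0.1786 = 5.5991
Σp_pascᵢ² = 0.16² + 0.18² + 0.10² + 0.11² + 0.27² + 0.18² = 0.0256 + 0.0324 + 0.0100 + 0.0121 + 0.0729 + 0.0324 = 0.1854
B_pasc = 1 / 0.1854 = 5.3937
Σp_hortᵢ² = 0.23² + 0.06² + 0.18² + 0.22² + 0.02² + 0.29² = 0.0529 + 0.0036 + 0.0324 + 0.0484 + 0.0004 + 0.0841 = 0.2218
B_hort = 1 / 0.2218 = 4.5086
Σp_lapiᵢ² = 0.08² + 0.31² + 0.11² + 0.13² + 0.15² + 0.22² = 0.0064 + 0.0961 + 0.0121 + 0.0169 + 0.0225 + 0.0484 = 0.2024
B_lapi = 1 / 0.2024 = 4.9407
Highest B → broadest niche (most generalist): Bombus terrestris (B = 5.60).

Bombus terrestris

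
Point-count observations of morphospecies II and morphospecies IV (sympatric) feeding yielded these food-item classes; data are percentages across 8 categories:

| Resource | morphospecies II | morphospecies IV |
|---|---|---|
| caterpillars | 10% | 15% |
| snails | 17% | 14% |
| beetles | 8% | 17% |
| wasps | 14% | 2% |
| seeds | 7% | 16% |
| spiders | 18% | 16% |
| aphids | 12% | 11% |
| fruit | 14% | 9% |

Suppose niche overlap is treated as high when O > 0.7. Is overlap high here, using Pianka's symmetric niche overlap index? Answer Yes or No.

Yes

Convert percentages to proportions (divide by 100).
Σ p₁ᵢp₂ᵢ = 0.0150 + 0.0238 + 0.0136 + 0.0028 + 0.0112 + 0.0288 + 0.0132 + 0.0126 = 0.1210
Σp_1ᵢ² = 0.10² + 0.17² + 0.08² + 0.14² + 0.07² + 0.18² + 0.12² + 0.14² = 0.0100 + 0.0289 + 0.0064 + 0.0196 + 0.0049 + 0.0324 + 0.0144 + 0.0196 = 0.1362
Σp_2ᵢ² = 0.15² + 0.14² + 0.17² + 0.02² + 0.16² + 0.16² + 0.11² + 0.09² = 0.0225 + 0.0196 + 0.0289 + 0.0004 + 0.0256 + 0.0256 + 0.0121 + 0.0081 = 0.1428
O = 0.1210 / √(0.1362 × 0.1428) = 0.1210 / 0.13946 = 0.8676
O = 0.8676 > 0.7 → Yes.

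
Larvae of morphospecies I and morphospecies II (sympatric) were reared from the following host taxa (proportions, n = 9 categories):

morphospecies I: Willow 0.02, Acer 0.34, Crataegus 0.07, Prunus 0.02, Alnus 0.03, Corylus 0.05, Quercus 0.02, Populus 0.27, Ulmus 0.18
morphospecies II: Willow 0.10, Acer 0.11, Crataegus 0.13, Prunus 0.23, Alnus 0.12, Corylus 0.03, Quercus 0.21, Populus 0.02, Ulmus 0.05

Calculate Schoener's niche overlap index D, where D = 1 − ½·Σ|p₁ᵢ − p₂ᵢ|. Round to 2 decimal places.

0.37

Σ|p₁ᵢ − p₂ᵢ| = 0.08 + 0.23 + 0.06 + 0.21 + 0.09 + 0.02 + 0.19 + 0.25 + 0.13 = 1.26
D = 1 − ½ × 1.26 = 1 − 0.630 = 0.3700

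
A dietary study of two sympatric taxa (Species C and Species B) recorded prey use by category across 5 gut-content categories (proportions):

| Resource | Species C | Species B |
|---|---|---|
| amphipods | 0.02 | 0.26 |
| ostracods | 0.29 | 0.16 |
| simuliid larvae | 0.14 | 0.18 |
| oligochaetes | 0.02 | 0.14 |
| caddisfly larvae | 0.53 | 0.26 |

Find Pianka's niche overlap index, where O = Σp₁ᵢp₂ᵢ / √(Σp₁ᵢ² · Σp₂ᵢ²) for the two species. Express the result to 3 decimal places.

Σ p₁ᵢp₂ᵢ = 0.0052 + 0.0464 + 0.0252 + 0.0028 + 0.1378 = 0.2174
Σp_1ᵢ² = 0.02² + 0.29² + 0.14² + 0.02² + 0.53² = 0.0004 + 0.0841 + 0.0196 + 0.0004 + 0.2809 = 0.3854
Σp_2ᵢ² = 0.26² + 0.16² + 0.18² + 0.14² + 0.26² = 0.0676 + 0.0256 + 0.0324 + 0.0196 + 0.0676 = 0.2128
O = 0.2174 / √(0.3854 × 0.2128) = 0.2174 / 0.286379 = 0.75913

0.759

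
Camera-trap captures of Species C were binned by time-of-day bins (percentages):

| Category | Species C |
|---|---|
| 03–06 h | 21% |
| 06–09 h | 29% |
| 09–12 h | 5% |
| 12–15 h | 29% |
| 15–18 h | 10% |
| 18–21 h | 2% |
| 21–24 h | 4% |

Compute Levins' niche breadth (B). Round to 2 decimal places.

Convert percentages to proportions (divide by 100).
Σpᵢ² = 0.21² + 0.29² + 0.05² + 0.29² + 0.10² + 0.02² + 0.04² = 0.0441 + 0.0841 + 0.0025 + 0.0841 + 0.0100 + 0.0004 + 0.0016 = 0.2268
B = 1 / 0.2268 = 4.4092

4.41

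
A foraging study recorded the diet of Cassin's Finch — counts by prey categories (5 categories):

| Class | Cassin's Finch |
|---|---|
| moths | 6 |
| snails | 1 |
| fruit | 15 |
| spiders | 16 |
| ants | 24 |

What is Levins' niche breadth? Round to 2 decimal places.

3.51

Proportions for Cassin's Finch (n=62): 6/62=0.0968, 1/62=0.0161, 15/62=0.2419, 16/62=0.2581, 24/62=0.3871
Σpᵢ² = 0.0968² + 0.0161² + 0.2419² + 0.2581² + 0.3871² = 0.009370 + 0.000259 + 0.058516 + 0.066616 + 0.149846 = 0.284607
B = 1 / 0.284607 = 3.5136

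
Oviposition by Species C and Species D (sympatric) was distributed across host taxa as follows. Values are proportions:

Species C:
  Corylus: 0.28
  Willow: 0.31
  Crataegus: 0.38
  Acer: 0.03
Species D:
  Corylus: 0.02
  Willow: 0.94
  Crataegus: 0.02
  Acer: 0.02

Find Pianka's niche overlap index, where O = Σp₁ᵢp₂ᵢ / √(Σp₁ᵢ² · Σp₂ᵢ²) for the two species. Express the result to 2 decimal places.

Σ p₁ᵢp₂ᵢ = 0.0056 + 0.2914 + 0.0076 + 0.0006 = 0.3052
Σp_1ᵢ² = 0.28² + 0.31² + 0.38² + 0.03² = 0.0784 + 0.0961 + 0.1444 + 0.0009 = 0.3198
Σp_2ᵢ² = 0.02² + 0.94² + 0.02² + 0.02² = 0.0004 + 0.8836 + 0.0004 + 0.0004 = 0.8848
O = 0.3052 / √(0.3198 × 0.8848) = 0.3052 / 0.53194 = 0.5737

0.57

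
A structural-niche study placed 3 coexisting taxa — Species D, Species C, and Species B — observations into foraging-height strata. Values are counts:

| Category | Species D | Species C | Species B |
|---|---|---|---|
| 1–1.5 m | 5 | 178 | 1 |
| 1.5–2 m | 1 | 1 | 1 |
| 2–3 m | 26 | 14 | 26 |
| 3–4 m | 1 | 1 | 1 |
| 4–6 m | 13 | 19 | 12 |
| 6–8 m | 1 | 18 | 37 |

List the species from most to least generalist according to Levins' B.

Species B > Species D > Species C

Proportions for Species D (n=47): 5/47=0.1064, 1/47=0.0213, 26/47=0.5532, 1/47=0.0213, 13/47=0.2766, 1/47=0.0213
Proportions for Species C (n=231): 178/231=0.7706, 1/231=0.0043, 14/231=0.0606, 1/231=0.0043, 19/231=0.0823, 18/231=0.0779
Proportions for Species B (n=78): 1/78=0.0128, 1/78=0.0128, 26/78=0.3333, 1/78=0.0128, 12/78=0.1538, 37/78=0.4744
Σp_Dᵢ² = 0.1064² + 0.0213² + 0.5532² + 0.0213² + 0.2766² + 0.0213² = 0.011321 + 0.000454 + 0.306030 + 0.000454 + 0.076508 + 0.000454 = 0.395221
B_D = 1 / 0.395221 = 2.5302
Σp_Cᵢ² = 0.7706² + 0.0043² + 0.0606² + 0.0043² + 0.0823² + 0.0779² = 0.593824 + 0.000018 + 0.003672 + 0.000018 + 0.006773 + 0.006068 = 0.610373
B_C = 1 / 0.610373 = 1.6383
Σp_Bᵢ² = 0.0128² + 0.0128² + 0.3333² + 0.0128² + 0.1538² + 0.4744² = 0.000164 + 0.000164 + 0.111089 + 0.000164 + 0.023654 + 0.225055 = 0.360290
B_B = 1 / 0.360290 = 2.7755
Ranking by B (broadest → narrowest): Species B (2.78) > Species D (2.53) > Species C (1.64)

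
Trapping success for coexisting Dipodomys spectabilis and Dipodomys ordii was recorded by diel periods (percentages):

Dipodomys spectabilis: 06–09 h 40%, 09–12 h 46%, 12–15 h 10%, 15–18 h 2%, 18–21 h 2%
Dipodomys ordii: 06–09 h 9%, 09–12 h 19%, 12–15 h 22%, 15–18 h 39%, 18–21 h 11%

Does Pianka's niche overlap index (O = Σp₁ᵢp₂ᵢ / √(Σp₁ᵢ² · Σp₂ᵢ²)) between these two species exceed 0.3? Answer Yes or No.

Yes

Convert percentages to proportions (divide by 100).
Σ p₁ᵢp₂ᵢ = 0.0360 + 0.0874 + 0.0220 + 0.0078 + 0.0022 = 0.1554
Σp_1ᵢ² = 0.40² + 0.46² + 0.10² + 0.02² + 0.02² = 0.1600 + 0.2116 + 0.0100 + 0.0004 + 0.0004 = 0.3824
Σp_2ᵢ² = 0.09² + 0.19² + 0.22² + 0.39² + 0.11² = 0.0081 + 0.0361 + 0.0484 + 0.1521 + 0.0121 = 0.2568
O = 0.1554 / √(0.3824 × 0.2568) = 0.1554 / 0.31337 = 0.4959
O = 0.4959 > 0.3 → Yes.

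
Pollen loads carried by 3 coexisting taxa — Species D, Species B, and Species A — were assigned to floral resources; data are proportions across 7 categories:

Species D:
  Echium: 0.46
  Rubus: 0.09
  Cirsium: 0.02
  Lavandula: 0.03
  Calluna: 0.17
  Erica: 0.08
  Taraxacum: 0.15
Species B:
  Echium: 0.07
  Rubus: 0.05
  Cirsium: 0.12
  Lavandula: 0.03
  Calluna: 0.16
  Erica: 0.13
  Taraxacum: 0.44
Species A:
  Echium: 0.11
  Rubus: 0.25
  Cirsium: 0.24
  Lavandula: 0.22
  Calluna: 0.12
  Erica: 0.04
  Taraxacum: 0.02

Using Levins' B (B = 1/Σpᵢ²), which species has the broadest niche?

Species A

Σp_Dᵢ² = 0.46² + 0.09² + 0.02² + 0.03² + 0.17² + 0.08² + 0.15² = 0.2116 + 0.0081 + 0.0004 + 0.0009 + 0.0289 + 0.0064 + 0.0225 = 0.2788
B_D = 1 / 0.2788 = 3.5868
Σp_Bᵢ² = 0.07² + 0.05² + 0.12² + 0.03² + 0.16² + 0.13² + 0.44² = 0.0049 + 0.0025 + 0.0144 + 0.0009 + 0.0256 + 0.0169 + 0.1936 = 0.2588
B_B = 1 / 0.2588 = 3.8640
Σp_Aᵢ² = 0.11² + 0.25² + 0.24² + 0.22² + 0.12² + 0.04² + 0.02² = 0.0121 + 0.0625 + 0.0576 + 0.0484 + 0.0144 + 0.0016 + 0.0004 = 0.1970
B_A = 1 / 0.1970 = 5.0761
Highest B → broadest niche (most generalist): Species A (B = 5.08).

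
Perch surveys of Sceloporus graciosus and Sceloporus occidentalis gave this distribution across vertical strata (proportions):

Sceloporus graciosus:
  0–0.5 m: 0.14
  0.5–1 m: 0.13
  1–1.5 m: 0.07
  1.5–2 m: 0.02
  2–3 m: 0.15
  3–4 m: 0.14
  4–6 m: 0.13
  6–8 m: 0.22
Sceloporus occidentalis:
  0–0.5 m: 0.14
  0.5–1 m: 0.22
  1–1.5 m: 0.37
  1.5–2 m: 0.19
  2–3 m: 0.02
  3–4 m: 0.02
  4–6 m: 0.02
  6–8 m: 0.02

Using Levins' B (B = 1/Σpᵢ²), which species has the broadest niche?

Sceloporus graciosus

Σp_gracᵢ² = 0.14² + 0.13² + 0.07² + 0.02² + 0.15² + 0.14² + 0.13² + 0.22² = 0.0196 + 0.0169 + 0.0049 + 0.0004 + 0.0225 + 0.0196 + 0.0169 + 0.0484 = 0.1492
B_grac = 1 / 0.1492 = 6.7024
Σp_occiᵢ² = 0.14² + 0.22² + 0.37² + 0.19² + 0.02² + 0.02² + 0.02² + 0.02² = 0.0196 + 0.0484 + 0.1369 + 0.0361 + 0.0004 + 0.0004 + 0.0004 + 0.0004 = 0.2426
B_occi = 1 / 0.2426 = 4.1220
Highest B → broadest niche (most generalist): Sceloporus graciosus (B = 6.70).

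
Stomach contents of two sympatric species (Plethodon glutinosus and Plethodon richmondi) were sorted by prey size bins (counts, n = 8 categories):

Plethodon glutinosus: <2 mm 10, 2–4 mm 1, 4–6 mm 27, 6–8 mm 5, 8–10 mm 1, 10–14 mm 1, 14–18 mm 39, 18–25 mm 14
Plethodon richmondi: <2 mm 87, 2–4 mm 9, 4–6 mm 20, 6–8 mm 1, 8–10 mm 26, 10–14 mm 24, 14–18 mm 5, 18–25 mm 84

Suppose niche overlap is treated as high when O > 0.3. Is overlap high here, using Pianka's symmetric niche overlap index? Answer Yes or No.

Yes

Proportions for Plethodon glutinosus (n=98): 10/98=0.1020, 1/98=0.0102, 27/98=0.2755, 5/98=0.0510, 1/98=0.0102, 1/98=0.0102, 39/98=0.3980, 14/98=0.1429
Proportions for Plethodon richmondi (n=256): 87/256=0.3398, 9/256=0.0352, 20/256=0.0781, 1/256=0.0039, 26/256=0.1016, 24/256=0.0938, 5/256=0.0195, 84/256=0.3281
Σ p₁ᵢp₂ᵢ = 0.034660 + 0.000359 + 0.021517 + 0.000199 + 0.001036 + 0.000957 + 0.007761 + 0.046885 = 0.113374
Σp_1ᵢ² = 0.1020² + 0.0102² + 0.2755² + 0.0510² + 0.0102² + 0.0102² + 0.3980² + 0.1429² = 0.010404 + 0.000104 + 0.075900 + 0.002601 + 0.000104 + 0.000104 + 0.158404 + 0.020420 = 0.268041
Σp_2ᵢ² = 0.3398² + 0.0352² + 0.0781² + 0.0039² + 0.1016² + 0.0938² + 0.0195² + 0.3281² = 0.115464 + 0.001239 + 0.006100 + 0.000015 + 0.010323 + 0.008798 + 0.000380 + 0.107650 = 0.249969
O = 0.113374 / √(0.268041 × 0.249969) = 0.113374 / 0.2588473 = 0.4380
O = 0.4380 > 0.3 → Yes.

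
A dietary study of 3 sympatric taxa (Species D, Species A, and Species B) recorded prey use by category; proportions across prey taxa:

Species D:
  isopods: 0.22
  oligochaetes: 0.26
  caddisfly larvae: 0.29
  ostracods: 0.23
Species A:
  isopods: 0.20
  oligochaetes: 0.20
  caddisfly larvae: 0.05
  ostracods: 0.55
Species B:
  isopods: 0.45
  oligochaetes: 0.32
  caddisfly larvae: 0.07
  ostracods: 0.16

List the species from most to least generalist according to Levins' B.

Σp_Dᵢ² = 0.22² + 0.26² + 0.29² + 0.23² = 0.0484 + 0.0676 + 0.0841 + 0.0529 = 0.2530
B_D = 1 / 0.2530 = 3.9526
Σp_Aᵢ² = 0.20² + 0.20² + 0.05² + 0.55² = 0.0400 + 0.0400 + 0.0025 + 0.3025 = 0.3850
B_A = 1 / 0.3850 = 2.5974
Σp_Bᵢ² = 0.45² + 0.32² + 0.07² + 0.16² = 0.2025 + 0.1024 + 0.0049 + 0.0256 = 0.3354
B_B = 1 / 0.3354 = 2.9815
Ranking by B (broadest → narrowest): Species D (3.95) > Species B (2.98) > Species A (2.60)

Species D > Species B > Species A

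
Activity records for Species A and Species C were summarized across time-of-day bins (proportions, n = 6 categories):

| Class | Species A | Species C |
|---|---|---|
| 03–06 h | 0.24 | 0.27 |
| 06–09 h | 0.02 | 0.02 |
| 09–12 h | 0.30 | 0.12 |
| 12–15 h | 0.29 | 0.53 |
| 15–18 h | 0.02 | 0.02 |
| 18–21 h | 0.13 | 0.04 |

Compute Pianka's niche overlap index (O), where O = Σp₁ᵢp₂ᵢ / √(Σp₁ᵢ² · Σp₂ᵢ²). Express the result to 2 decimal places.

0.86

Σ p₁ᵢp₂ᵢ = 0.0648 + 0.0004 + 0.0360 + 0.1537 + 0.0004 + 0.0052 = 0.2605
Σp_1ᵢ² = 0.24² + 0.02² + 0.30² + 0.29² + 0.02² + 0.13² = 0.0576 + 0.0004 + 0.0900 + 0.0841 + 0.0004 + 0.0169 = 0.2494
Σp_2ᵢ² = 0.27² + 0.02² + 0.12² + 0.53² + 0.02² + 0.04² = 0.0729 + 0.0004 + 0.0144 + 0.2809 + 0.0004 + 0.0016 = 0.3706
O = 0.2605 / √(0.2494 × 0.3706) = 0.2605 / 0.30402 = 0.8569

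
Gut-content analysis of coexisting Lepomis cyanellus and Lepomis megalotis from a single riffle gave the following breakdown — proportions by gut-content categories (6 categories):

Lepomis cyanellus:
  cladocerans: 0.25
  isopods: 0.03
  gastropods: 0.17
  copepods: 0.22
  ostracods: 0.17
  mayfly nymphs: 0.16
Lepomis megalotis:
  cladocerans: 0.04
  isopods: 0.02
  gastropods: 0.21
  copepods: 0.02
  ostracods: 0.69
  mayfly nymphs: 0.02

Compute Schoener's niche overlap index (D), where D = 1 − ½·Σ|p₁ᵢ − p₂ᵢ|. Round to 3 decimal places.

Σ|p₁ᵢ − p₂ᵢ| = 0.21 + 0.01 + 0.04 + 0.20 + 0.52 + 0.14 = 1.12
D = 1 − ½ × 1.12 = 1 − 0.560 = 0.44000

0.440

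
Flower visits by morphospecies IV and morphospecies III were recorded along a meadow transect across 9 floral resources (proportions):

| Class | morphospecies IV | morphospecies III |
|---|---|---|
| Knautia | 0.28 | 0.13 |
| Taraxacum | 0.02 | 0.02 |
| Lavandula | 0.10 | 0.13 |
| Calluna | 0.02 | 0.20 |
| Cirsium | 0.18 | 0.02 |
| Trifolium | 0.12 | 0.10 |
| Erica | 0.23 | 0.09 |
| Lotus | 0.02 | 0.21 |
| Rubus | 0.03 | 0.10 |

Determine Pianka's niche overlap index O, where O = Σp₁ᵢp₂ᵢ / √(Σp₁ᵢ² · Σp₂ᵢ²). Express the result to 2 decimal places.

0.58

Σ p₁ᵢp₂ᵢ = 0.0364 + 0.0004 + 0.0130 + 0.0040 + 0.0036 + 0.0120 + 0.0207 + 0.0042 + 0.0030 = 0.0973
Σp_1ᵢ² = 0.28² + 0.02² + 0.10² + 0.02² + 0.18² + 0.12² + 0.23² + 0.02² + 0.03² = 0.0784 + 0.0004 + 0.0100 + 0.0004 + 0.0324 + 0.0144 + 0.0529 + 0.0004 + 0.0009 = 0.1902
Σp_2ᵢ² = 0.13² + 0.02² + 0.13² + 0.20² + 0.02² + 0.10² + 0.09² + 0.21² + 0.10² = 0.0169 + 0.0004 + 0.0169 + 0.0400 + 0.0004 + 0.0100 + 0.0081 + 0.0441 + 0.0100 = 0.1468
O = 0.0973 / √(0.1902 × 0.1468) = 0.0973 / 0.16710 = 0.5823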